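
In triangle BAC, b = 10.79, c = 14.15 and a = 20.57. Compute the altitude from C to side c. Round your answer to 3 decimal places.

10.113

Semiperimeter s = (10.79 + 20.57 + 14.15)/2 = 22.755.
Heron's formula: area = √(22.755·11.965·2.185·8.605) ≈ 71.548.
The altitude from C has length 2·area/c ≈ 10.113.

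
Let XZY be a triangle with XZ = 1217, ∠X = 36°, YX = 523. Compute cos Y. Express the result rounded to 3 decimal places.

By the law of cosines, ZY² = YX² + XZ² − 2·YX·XZ·cos X = 7.2475e+05, so ZY ≈ 851.32.
Law of cosines again: cos Y = (ZY² + YX² − XZ²)/(2·ZY·YX) ≈ -0.54218, so ∠Y ≈ 122.83°.

-0.542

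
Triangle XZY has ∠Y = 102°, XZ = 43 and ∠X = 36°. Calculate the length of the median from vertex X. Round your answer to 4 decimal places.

The third angle is ∠Z = 180° − ∠Y − ∠X = 42.00°.
Law of sines: ZY = XZ·sin X/sin Y ≈ 25.839.
Law of sines: YX = XZ·sin Z/sin Y ≈ 29.415.
Median from X: ½√(2·YX² + 2·XZ² − ZY²) ≈ 34.499.

m_X ≈ 34.4995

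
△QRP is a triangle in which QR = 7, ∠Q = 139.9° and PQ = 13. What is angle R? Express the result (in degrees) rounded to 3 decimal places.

26.298

By the law of cosines, RP² = PQ² + QR² − 2·PQ·QR·cos Q = 357.22, so RP ≈ 18.9.
Law of cosines again: cos R = (QR² + RP² − PQ²)/(2·QR·RP) ≈ 0.89650, so ∠R ≈ 26.30°.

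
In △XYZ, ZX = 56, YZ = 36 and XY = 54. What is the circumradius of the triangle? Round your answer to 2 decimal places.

By the law of cosines, cos X = (ZX² + XY² − YZ²) / (2·ZX·XY) ≈ 0.78638, so ∠X ≈ 38.15°.
Circumradius = YZ/(2 sin X) ≈ 29.138.

R ≈ 29.14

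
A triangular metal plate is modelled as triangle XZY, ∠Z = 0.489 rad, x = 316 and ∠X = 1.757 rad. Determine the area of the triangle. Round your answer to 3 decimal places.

The third angle is ∠Y = π − ∠X − ∠Z = 0.896 rad.
Law of sines: z = x·sin Z/sin X ≈ 151.05.
Law of sines: y = x·sin Y/sin X ≈ 251.
Area = ½·x·z·sin Y ≈ 18629.

area ≈ 18629.226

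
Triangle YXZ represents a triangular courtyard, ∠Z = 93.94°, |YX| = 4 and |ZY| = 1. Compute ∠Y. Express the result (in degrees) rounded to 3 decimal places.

∠Y ≈ 71.617°

Law of sines: sin X = |ZY|·sin Z/|YX| ≈ 0.24941.
Since |YX| ≥ |ZY|, only the acute value applies: ∠X ≈ 14.44°.
Then ∠Y = 180° − ∠Z − ∠X ≈ 71.62°.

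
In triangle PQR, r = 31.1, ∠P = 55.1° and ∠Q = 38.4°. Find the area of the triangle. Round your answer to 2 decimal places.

The third angle is ∠R = 180° − ∠P − ∠Q = 86.50°.
Law of sines: p = r·sin P/sin R ≈ 25.554.
Law of sines: q = r·sin Q/sin R ≈ 19.354.
Area = ½·r·p·sin Q ≈ 246.83.

246.83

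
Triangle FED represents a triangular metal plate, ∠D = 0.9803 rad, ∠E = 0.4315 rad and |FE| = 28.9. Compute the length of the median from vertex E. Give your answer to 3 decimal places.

m_E ≈ 30.899

The third angle is ∠F = π − ∠E − ∠D = 1.7298 rad.
Law of sines: |ED| = |FE|·sin F/sin D ≈ 34.353.
Law of sines: |DF| = |FE|·sin E/sin D ≈ 14.551.
Median from E: ½√(2·|FE|² + 2·|ED|² − |DF|²) ≈ 30.899.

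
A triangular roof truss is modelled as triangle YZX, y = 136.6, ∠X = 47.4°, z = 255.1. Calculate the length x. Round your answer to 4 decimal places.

191.2115

By the law of cosines, x² = y² + z² − 2·y·z·cos X = 36562, so x ≈ 191.21.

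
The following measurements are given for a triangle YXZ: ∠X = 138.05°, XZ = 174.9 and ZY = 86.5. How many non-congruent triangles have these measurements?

0

XZ·sin X = 174.9·sin(138.05°) ≈ 116.9.
Since ∠X is not acute, a triangle exists only if ZY > XZ; here ZY ≤ XZ, so there is no triangle.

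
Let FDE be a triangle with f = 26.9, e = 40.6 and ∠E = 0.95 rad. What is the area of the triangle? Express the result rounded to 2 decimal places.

Law of sines: sin F = f·sin E/e ≈ 0.53894.
Since e ≥ f, only the acute value applies: ∠F ≈ 0.569 rad.
Then ∠D = π − ∠E − ∠F ≈ 1.622 rad.
Law of sines gives d = e·sin D/sin E ≈ 49.847.
Area = ½·e·f·sin D ≈ 545.34.

545.34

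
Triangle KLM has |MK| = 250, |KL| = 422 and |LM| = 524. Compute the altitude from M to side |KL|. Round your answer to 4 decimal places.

Semiperimeter s = (524 + 250 + 422)/2 = 598.
Heron's formula: area = √(598·74·348·176) ≈ 52061.
The altitude from M has length 2·area/|KL| ≈ 246.73.

h_M ≈ 246.7345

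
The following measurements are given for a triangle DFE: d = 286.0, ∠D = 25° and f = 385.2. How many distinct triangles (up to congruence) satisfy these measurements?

2

f·sin D = 385.2·sin(25°) ≈ 162.8.
Since f sin D < d < f (162.8 < 286.0 < 385.2), two triangles exist.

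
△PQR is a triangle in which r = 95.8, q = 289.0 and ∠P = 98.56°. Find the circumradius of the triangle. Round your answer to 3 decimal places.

By the law of cosines, p² = q² + r² − 2·q·r·cos P = 1.0094e+05, so p ≈ 317.71.
Area = ½·q·r·sin P ≈ 13689.
Circumradius = p/(2 sin P) ≈ 160.65.

160.645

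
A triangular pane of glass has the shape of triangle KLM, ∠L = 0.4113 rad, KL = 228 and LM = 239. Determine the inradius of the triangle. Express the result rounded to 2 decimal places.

38.70

By the law of cosines, MK² = KL² + LM² − 2·KL·LM·cos L = 9210.1, so MK ≈ 95.969.
Area = ½·KL·LM·sin L ≈ 10893.
Semiperimeter s = (239+95.969+228)/2 = 281.48.
Inradius = area/s = 10893/281.48 ≈ 38.698.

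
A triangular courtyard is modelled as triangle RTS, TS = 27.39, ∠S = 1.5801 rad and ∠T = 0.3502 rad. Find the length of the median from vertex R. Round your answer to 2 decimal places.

The third angle is ∠R = π − ∠T − ∠S = 1.2113 rad.
Law of sines: SR = TS·sin T/sin R ≈ 10.039.
Law of sines: RT = TS·sin S/sin R ≈ 29.259.
Median from R: ½√(2·SR² + 2·RT² − TS²) ≈ 17.056.

m_R ≈ 17.06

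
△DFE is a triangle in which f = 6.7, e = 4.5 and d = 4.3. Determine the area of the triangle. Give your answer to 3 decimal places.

Semiperimeter s = (4.3 + 6.7 + 4.5)/2 = 7.75.
Heron's formula: area = √(7.75·3.45·1.05·3.25) ≈ 9.5521.

9.552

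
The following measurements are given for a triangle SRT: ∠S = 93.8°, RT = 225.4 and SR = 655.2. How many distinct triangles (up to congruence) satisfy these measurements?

0

SR·sin S = 655.2·sin(93.8°) ≈ 653.8.
Since ∠S is not acute, a triangle exists only if RT > SR; here RT ≤ SR, so there is no triangle.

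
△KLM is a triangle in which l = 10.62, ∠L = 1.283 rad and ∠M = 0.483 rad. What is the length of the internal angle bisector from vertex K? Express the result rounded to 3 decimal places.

The third angle is ∠K = π − ∠L − ∠M = 1.376 rad.
Law of sines: k = l·sin K/sin L ≈ 10.865.
Law of sines: m = l·sin M/sin L ≈ 5.1439.
The bisector from K has length 2·l·m·cos(∠K/2)/(l+m) ≈ 5.3551.

t_K ≈ 5.355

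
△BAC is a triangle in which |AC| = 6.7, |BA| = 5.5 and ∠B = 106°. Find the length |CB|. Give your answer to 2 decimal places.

Law of sines: sin C = |BA|·sin B/|AC| ≈ 0.78910.
Since |AC| ≥ |BA|, only the acute value applies: ∠C ≈ 52.10°.
Then ∠A = 180° − ∠B − ∠C ≈ 21.90°.
Law of sines gives |CB| = |AC|·sin A/sin B ≈ 2.5996.

2.60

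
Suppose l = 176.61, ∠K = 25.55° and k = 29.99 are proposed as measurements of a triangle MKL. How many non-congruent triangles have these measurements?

l·sin K = 176.61·sin(25.55°) ≈ 76.17.
Since k = 29.99 < 76.17 = l sin K, no triangle exists.

0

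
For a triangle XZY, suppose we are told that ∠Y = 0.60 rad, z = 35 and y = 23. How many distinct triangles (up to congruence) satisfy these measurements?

2

z·sin Y = 35·sin(0.60 rad) ≈ 19.76.
Since z sin Y < y < z (19.76 < 23 < 35), two triangles exist.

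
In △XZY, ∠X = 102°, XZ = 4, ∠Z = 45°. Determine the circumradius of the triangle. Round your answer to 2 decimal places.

The third angle is ∠Y = 180° − ∠X − ∠Z = 33.00°.
Law of sines: ZY = XZ·sin X/sin Y ≈ 7.1838.
Law of sines: YX = XZ·sin Z/sin Y ≈ 5.1932.
Circumradius = XZ/(2 sin Y) ≈ 3.6722.

R ≈ 3.67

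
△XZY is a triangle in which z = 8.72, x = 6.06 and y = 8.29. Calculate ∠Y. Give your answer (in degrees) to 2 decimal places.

65.37

By the law of cosines, cos Y = (x² + z² − y²) / (2·x·z) ≈ 0.41668, so ∠Y ≈ 65.37°.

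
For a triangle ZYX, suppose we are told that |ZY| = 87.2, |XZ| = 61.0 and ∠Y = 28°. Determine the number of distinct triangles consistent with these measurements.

|ZY|·sin Y = 87.2·sin(28°) ≈ 40.94.
Since |ZY| sin Y < |XZ| < |ZY| (40.94 < 61.0 < 87.2), two triangles exist.

2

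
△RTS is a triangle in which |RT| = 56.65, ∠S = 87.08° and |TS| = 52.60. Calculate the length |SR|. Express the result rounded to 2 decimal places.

23.88

Law of sines: sin R = |TS|·sin S/|RT| ≈ 0.92730.
Since |RT| ≥ |TS|, only the acute value applies: ∠R ≈ 68.02°.
Then ∠T = 180° − ∠S − ∠R ≈ 24.90°.
Law of sines gives |SR| = |RT|·sin T/sin S ≈ 23.884.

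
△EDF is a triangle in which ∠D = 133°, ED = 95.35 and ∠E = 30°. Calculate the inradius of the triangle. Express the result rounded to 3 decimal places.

22.883

The third angle is ∠F = 180° − ∠E − ∠D = 17.00°.
Law of sines: DF = ED·sin E/sin F ≈ 163.06.
Law of sines: FE = ED·sin D/sin F ≈ 238.51.
Area = ½·ED·DF·sin D ≈ 5685.6.
Semiperimeter s = (163.06+238.51+95.35)/2 = 248.46.
Inradius = area/s = 5685.6/248.46 ≈ 22.883.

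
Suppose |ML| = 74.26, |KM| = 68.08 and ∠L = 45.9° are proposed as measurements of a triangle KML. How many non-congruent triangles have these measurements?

2

|ML|·sin L = 74.26·sin(45.9°) ≈ 53.33.
Since |ML| sin L < |KM| < |ML| (53.33 < 68.08 < 74.26), two triangles exist.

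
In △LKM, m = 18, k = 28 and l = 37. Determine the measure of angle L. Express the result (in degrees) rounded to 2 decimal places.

By the law of cosines, cos L = (k² + m² − l²) / (2·k·m) ≈ -0.25893, so ∠L ≈ 105.01°.

105.01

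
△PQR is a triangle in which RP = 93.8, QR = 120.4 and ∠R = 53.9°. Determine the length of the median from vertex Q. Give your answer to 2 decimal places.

m_Q ≈ 100.21

By the law of cosines, PQ² = QR² + RP² − 2·QR·RP·cos R = 9986.4, so PQ ≈ 99.932.
Median from Q: ½√(2·PQ² + 2·QR² − RP²) ≈ 100.21.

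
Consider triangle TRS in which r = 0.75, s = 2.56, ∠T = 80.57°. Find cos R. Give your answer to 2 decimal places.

By the law of cosines, t² = r² + s² − 2·r·s·cos T = 6.4869, so t ≈ 2.5469.
Law of cosines again: cos R = (s² + t² − r²)/(2·s·t) ≈ 0.95688, so ∠R ≈ 16.89°.

0.96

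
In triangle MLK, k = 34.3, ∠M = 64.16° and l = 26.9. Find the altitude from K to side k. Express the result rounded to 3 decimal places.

By the law of cosines, m² = l² + k² − 2·l·k·cos M = 1095.8, so m ≈ 33.103.
Area = ½·l·k·sin M ≈ 415.21.
The altitude from K has length 2·area/k ≈ 24.21.

h_K ≈ 24.210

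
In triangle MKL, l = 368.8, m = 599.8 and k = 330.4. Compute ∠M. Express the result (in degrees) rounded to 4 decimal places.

∠M ≈ 118.0455°

By the law of cosines, cos M = (k² + l² − m²) / (2·k·l) ≈ -0.47017, so ∠M ≈ 118.05°.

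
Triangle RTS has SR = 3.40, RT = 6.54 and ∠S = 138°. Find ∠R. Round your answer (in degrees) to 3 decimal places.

Law of sines: sin T = SR·sin S/RT ≈ 0.34787.
Since RT ≥ SR, only the acute value applies: ∠T ≈ 20.36°.
Then ∠R = 180° − ∠S − ∠T ≈ 21.64°.

21.643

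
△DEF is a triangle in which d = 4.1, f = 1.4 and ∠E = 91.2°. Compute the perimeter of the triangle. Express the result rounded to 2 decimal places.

By the law of cosines, e² = f² + d² − 2·f·d·cos E = 19.01, so e ≈ 4.3601.
Semiperimeter s = (4.1+4.3601+1.4)/2 = 4.93.
Perimeter = 4.1 + 4.3601 + 1.4 = 9.8601.

perimeter ≈ 9.86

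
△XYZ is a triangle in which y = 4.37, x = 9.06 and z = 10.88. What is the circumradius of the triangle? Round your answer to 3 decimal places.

By the law of cosines, cos X = (y² + z² − x²) / (2·y·z) ≈ 0.58247, so ∠X ≈ 0.949 rad.
Circumradius = x/(2 sin X) ≈ 5.573.

R ≈ 5.573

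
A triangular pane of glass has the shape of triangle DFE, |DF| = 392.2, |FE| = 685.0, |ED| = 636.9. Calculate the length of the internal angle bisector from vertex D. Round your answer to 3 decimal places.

t_D ≈ 372.986

By the law of cosines, cos D = (|ED|² + |DF|² − |FE|²) / (2·|ED|·|DF|) ≈ 0.18063, so ∠D ≈ 79.59°.
The bisector from D has length 2·|ED|·|DF|·cos(∠D/2)/(|ED|+|DF|) ≈ 372.99.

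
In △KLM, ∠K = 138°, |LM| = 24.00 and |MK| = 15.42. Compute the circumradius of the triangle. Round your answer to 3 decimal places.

17.934

Law of sines: sin L = |MK|·sin K/|LM| ≈ 0.42992.
Since |LM| ≥ |MK|, only the acute value applies: ∠L ≈ 25.46°.
Then ∠M = 180° − ∠K − ∠L ≈ 16.54°.
Law of sines gives |KL| = |LM|·sin M/sin K ≈ 10.21.
Circumradius = |LM|/(2 sin K) ≈ 17.934.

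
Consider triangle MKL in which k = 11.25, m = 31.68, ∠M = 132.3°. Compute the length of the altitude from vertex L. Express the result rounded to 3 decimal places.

Law of sines: sin K = k·sin M/m ≈ 0.26265.
Since m ≥ k, only the acute value applies: ∠K ≈ 15.23°.
Then ∠L = 180° − ∠M − ∠K ≈ 32.47°.
Law of sines gives l = m·sin L/sin M ≈ 22.996.
Area = ½·m·k·sin L ≈ 95.675.
The altitude from L has length 2·area/l ≈ 8.3208.

h_L ≈ 8.321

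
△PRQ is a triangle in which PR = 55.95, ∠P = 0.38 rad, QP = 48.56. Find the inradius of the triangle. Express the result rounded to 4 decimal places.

r ≈ 8.0275

By the law of cosines, RQ² = QP² + PR² − 2·QP·PR·cos P = 442.24, so RQ ≈ 21.029.
Area = ½·QP·PR·sin P ≈ 503.88.
Semiperimeter s = (21.029+48.56+55.95)/2 = 62.77.
Inradius = area/s = 503.88/62.77 ≈ 8.0275.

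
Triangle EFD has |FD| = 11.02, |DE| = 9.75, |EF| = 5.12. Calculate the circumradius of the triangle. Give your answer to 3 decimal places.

By the law of cosines, cos E = (|DE|² + |EF|² − |FD|²) / (2·|DE|·|EF|) ≈ -0.00164, so ∠E ≈ 90.09°.
Circumradius = |FD|/(2 sin E) ≈ 5.51.

5.510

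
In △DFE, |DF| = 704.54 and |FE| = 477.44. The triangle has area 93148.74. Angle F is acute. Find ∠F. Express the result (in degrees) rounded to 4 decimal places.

From area = ½·|DF|·|FE|·sin F, we get sin F = 2·area/(|DF|·|FE|) ≈ 0.55384.
Taking the acute solution, ∠F ≈ 33.63°.

33.6307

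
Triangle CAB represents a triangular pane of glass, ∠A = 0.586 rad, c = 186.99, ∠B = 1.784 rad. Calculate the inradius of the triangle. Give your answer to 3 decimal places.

The third angle is ∠C = π − ∠A − ∠B = 0.772 rad.
Law of sines: a = c·sin A/sin C ≈ 148.31.
Law of sines: b = c·sin B/sin C ≈ 262.1.
Area = ½·c·a·sin B ≈ 13552.
Semiperimeter s = (186.99+148.31+262.1)/2 = 298.7.
Inradius = area/s = 13552/298.7 ≈ 45.37.

45.370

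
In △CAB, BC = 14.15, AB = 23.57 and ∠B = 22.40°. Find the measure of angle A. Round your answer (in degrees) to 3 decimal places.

By the law of cosines, CA² = AB² + BC² − 2·AB·BC·cos B = 139.07, so CA ≈ 11.793.
Law of cosines again: cos A = (CA² + AB² − BC²)/(2·CA·AB) ≈ 0.88934, so ∠A ≈ 27.21°.

27.210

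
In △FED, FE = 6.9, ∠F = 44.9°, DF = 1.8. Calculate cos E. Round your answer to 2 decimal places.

cos E ≈ 0.98

By the law of cosines, ED² = DF² + FE² − 2·DF·FE·cos F = 33.255, so ED ≈ 5.7667.
Law of cosines again: cos E = (FE² + ED² − DF²)/(2·FE·ED) ≈ 0.97543, so ∠E ≈ 12.73°.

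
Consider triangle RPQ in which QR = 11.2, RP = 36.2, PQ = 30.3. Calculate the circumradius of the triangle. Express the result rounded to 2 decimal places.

By the law of cosines, cos R = (QR² + RP² − PQ²) / (2·QR·RP) ≈ 0.63855, so ∠R ≈ 50.32°.
Circumradius = PQ/(2 sin R) ≈ 19.686.

19.69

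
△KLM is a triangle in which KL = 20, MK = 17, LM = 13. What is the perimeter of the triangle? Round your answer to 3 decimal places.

50.000

Perimeter = 13 + 17 + 20 = 50.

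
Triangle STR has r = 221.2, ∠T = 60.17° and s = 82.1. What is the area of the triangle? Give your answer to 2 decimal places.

area ≈ 7877.17

Area = ½·r·s·sin T ≈ 7877.2.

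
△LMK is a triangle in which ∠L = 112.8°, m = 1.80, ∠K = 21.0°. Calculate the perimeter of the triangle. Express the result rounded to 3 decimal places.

perimeter ≈ 4.993

The third angle is ∠M = 180° − ∠K − ∠L = 46.20°.
Law of sines: l = m·sin L/sin M ≈ 2.299.
Law of sines: k = m·sin K/sin M ≈ 0.89373.
Semiperimeter s = (2.299+1.8+0.89373)/2 = 2.4964.
Perimeter = 2.299 + 1.8 + 0.89373 = 4.9928.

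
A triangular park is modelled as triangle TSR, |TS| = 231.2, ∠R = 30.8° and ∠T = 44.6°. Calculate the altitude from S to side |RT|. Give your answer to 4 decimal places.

The third angle is ∠S = 180° − ∠R − ∠T = 104.60°.
Law of sines: |SR| = |TS|·sin T/sin R ≈ 317.04.
Law of sines: |RT| = |TS|·sin S/sin R ≈ 436.94.
Area = ½·|TS|·|SR|·sin S ≈ 35466.
The altitude from S has length 2·area/|RT| ≈ 162.34.

162.3378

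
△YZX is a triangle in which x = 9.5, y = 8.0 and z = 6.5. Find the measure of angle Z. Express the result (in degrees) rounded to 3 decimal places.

By the law of cosines, cos Z = (x² + y² − z²) / (2·x·y) ≈ 0.73684, so ∠Z ≈ 42.54°.

42.537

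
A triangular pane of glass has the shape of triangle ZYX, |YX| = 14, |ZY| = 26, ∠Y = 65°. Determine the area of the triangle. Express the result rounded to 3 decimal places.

Area = ½·|ZY|·|YX|·sin Y ≈ 164.95.

164.948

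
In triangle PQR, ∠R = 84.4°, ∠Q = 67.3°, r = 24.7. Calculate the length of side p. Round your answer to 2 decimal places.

11.77

The third angle is ∠P = 180° − ∠Q − ∠R = 28.30°.
Law of sines: p = r·sin P/sin R ≈ 11.766.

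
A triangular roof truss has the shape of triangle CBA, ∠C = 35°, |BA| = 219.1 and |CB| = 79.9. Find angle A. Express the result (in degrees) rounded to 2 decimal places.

∠A ≈ 12.07°

Law of sines: sin A = |CB|·sin C/|BA| ≈ 0.20917.
Since |BA| ≥ |CB|, only the acute value applies: ∠A ≈ 12.07°.
Then ∠B = 180° − ∠C − ∠A ≈ 132.93°.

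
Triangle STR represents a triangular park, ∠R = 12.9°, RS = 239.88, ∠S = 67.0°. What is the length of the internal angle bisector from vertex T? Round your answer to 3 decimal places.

The third angle is ∠T = 180° − ∠R − ∠S = 100.10°.
Law of sines: TR = RS·sin S/sin T ≈ 224.29.
Law of sines: ST = RS·sin R/sin T ≈ 54.396.
The bisector from T has length 2·ST·TR·cos(∠T/2)/(ST+TR) ≈ 56.222.

56.222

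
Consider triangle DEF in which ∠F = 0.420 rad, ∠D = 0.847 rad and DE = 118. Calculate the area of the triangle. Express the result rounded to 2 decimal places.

12207.48

The third angle is ∠E = π − ∠F − ∠D = 1.875 rad.
Law of sines: EF = DE·sin D/sin F ≈ 216.84.
Law of sines: FD = DE·sin E/sin F ≈ 276.13.
Area = ½·DE·EF·sin E ≈ 12207.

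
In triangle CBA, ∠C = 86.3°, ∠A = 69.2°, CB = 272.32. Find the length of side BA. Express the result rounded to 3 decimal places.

290.698

The third angle is ∠B = 180° − ∠A − ∠C = 24.50°.
Law of sines: BA = CB·sin C/sin A ≈ 290.7.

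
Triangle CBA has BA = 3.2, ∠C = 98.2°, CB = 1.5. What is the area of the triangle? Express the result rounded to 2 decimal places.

Law of sines: sin A = CB·sin C/BA ≈ 0.46396.
Since BA ≥ CB, only the acute value applies: ∠A ≈ 27.64°.
Then ∠B = 180° − ∠C − ∠A ≈ 54.16°.
Law of sines gives AC = BA·sin B/sin C ≈ 2.6208.
Area = ½·BA·CB·sin B ≈ 1.9455.

area ≈ 1.95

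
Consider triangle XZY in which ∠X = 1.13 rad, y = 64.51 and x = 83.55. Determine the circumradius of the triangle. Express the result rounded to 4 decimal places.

R ≈ 46.1902

Law of sines: sin Y = y·sin X/x ≈ 0.69831.
Since x ≥ y, only the acute value applies: ∠Y ≈ 0.773 rad.
Then ∠Z = π − ∠X − ∠Y ≈ 1.239 rad.
Law of sines gives z = x·sin Z/sin X ≈ 87.329.
Circumradius = x/(2 sin X) ≈ 46.19.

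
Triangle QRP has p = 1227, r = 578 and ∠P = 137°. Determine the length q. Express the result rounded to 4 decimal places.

739.2325

Law of sines: sin R = r·sin P/p ≈ 0.32127.
Since p ≥ r, only the acute value applies: ∠R ≈ 18.74°.
Then ∠Q = 180° − ∠P − ∠R ≈ 24.26°.
Law of sines gives q = p·sin Q/sin P ≈ 739.23.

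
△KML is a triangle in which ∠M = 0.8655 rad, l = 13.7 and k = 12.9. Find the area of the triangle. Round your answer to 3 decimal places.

67.283

Area = ½·l·k·sin M ≈ 67.283.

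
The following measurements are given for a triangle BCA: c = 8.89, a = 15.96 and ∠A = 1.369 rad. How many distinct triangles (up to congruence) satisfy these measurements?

1

c·sin A = 8.89·sin(1.369 rad) ≈ 8.71.
Since a ≥ c, exactly one triangle exists.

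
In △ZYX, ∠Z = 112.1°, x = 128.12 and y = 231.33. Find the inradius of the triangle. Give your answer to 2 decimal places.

41.41

By the law of cosines, z² = y² + x² − 2·y·x·cos Z = 92229, so z ≈ 303.69.
Area = ½·y·x·sin Z ≈ 13730.
Semiperimeter s = (303.69+231.33+128.12)/2 = 331.57.
Inradius = area/s = 13730/331.57 ≈ 41.41.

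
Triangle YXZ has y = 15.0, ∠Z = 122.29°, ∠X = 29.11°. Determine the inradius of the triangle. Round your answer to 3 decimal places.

The third angle is ∠Y = 180° − ∠X − ∠Z = 28.60°.
Law of sines: x = y·sin X/sin Y ≈ 15.244.
Law of sines: z = y·sin Z/sin Y ≈ 26.49.
Area = ½·y·x·sin Z ≈ 96.651.
Semiperimeter s = (15+15.244+26.49)/2 = 28.367.
Inradius = area/s = 96.651/28.367 ≈ 3.4072.

r ≈ 3.407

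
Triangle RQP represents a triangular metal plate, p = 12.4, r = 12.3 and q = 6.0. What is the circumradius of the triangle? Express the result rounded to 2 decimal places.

By the law of cosines, cos R = (q² + p² − r²) / (2·q·p) ≈ 0.25853, so ∠R ≈ 75.02°.
Circumradius = r/(2 sin R) ≈ 6.3664.

6.37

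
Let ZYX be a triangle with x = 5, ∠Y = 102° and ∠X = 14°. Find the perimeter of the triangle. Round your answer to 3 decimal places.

The third angle is ∠Z = 180° − ∠Y − ∠X = 64.00°.
Law of sines: z = x·sin Z/sin X ≈ 18.576.
Law of sines: y = x·sin Y/sin X ≈ 20.216.
Semiperimeter s = (18.576+20.216+5)/2 = 21.896.
Perimeter = 18.576 + 20.216 + 5 = 43.792.

perimeter ≈ 43.792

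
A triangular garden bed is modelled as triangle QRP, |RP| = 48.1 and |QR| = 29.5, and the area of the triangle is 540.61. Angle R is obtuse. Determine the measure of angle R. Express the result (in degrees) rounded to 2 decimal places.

From area = ½·|QR|·|RP|·sin R, we get sin R = 2·area/(|QR|·|RP|) ≈ 0.76199.
Taking the obtuse solution, ∠R ≈ 130.36°.

∠R ≈ 130.36°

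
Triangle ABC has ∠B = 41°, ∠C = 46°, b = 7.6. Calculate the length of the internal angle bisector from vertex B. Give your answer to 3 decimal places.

t_B ≈ 9.074

The third angle is ∠A = 180° − ∠B − ∠C = 93.00°.
Law of sines: a = b·sin A/sin B ≈ 11.568.
Law of sines: c = b·sin C/sin B ≈ 8.3331.
The bisector from B has length 2·c·a·cos(∠B/2)/(c+a) ≈ 9.0743.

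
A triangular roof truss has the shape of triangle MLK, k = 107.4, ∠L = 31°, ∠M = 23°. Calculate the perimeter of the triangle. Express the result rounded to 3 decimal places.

227.644

The third angle is ∠K = 180° − ∠M − ∠L = 126.00°.
Law of sines: m = k·sin M/sin K ≈ 51.871.
Law of sines: l = k·sin L/sin K ≈ 68.373.
Semiperimeter s = (51.871+68.373+107.4)/2 = 113.82.
Perimeter = 51.871 + 68.373 + 107.4 = 227.64.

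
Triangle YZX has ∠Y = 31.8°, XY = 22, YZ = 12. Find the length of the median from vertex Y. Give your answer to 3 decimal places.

16.407

By the law of cosines, ZX² = XY² + YZ² − 2·XY·YZ·cos Y = 179.26, so ZX ≈ 13.389.
Median from Y: ½√(2·XY² + 2·YZ² − ZX²) ≈ 16.407.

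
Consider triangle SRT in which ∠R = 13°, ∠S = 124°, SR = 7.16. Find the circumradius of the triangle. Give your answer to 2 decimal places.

The third angle is ∠T = 180° − ∠S − ∠R = 43.00°.
Law of sines: RT = SR·sin S/sin T ≈ 8.7037.
Law of sines: TS = SR·sin R/sin T ≈ 2.3617.
Circumradius = SR/(2 sin T) ≈ 5.2493.

5.25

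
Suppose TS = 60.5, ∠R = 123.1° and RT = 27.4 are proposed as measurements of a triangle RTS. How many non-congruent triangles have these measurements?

RT·sin R = 27.4·sin(123.1°) ≈ 22.95.
Since ∠R is not acute, a triangle exists only if TS > RT; here TS > RT, so there is exactly one triangle.

1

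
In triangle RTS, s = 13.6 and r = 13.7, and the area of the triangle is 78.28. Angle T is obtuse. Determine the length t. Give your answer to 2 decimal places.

23.97

From area = ½·s·r·sin T, we get sin T = 2·area/(s·r) ≈ 0.84027.
Taking the obtuse solution, ∠T ≈ 122.83°.
Law of cosines then gives t ≈ 23.973.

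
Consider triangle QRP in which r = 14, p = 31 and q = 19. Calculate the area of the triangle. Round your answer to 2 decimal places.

area ≈ 86.53

Semiperimeter s = (19 + 14 + 31)/2 = 32.
Heron's formula: area = √(32·13·18·1) ≈ 86.533.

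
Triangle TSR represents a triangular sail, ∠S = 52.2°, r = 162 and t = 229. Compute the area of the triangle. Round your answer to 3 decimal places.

area ≈ 14656.585

Area = ½·r·t·sin S ≈ 14657.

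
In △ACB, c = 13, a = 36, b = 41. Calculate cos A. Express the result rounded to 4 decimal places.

By the law of cosines, cos A = (c² + b² − a²) / (2·c·b) ≈ 0.51970, so ∠A ≈ 58.69°.

0.5197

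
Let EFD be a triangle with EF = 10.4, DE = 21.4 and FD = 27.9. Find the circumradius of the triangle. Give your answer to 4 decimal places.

15.8713

By the law of cosines, cos E = (DE² + EF² − FD²) / (2·DE·EF) ≈ -0.47693, so ∠E ≈ 118.48°.
Circumradius = FD/(2 sin E) ≈ 15.871.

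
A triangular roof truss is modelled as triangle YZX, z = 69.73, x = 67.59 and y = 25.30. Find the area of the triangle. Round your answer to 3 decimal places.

850.621

Semiperimeter s = (25.3 + 69.73 + 67.59)/2 = 81.31.
Heron's formula: area = √(81.31·56.01·11.58·13.72) ≈ 850.62.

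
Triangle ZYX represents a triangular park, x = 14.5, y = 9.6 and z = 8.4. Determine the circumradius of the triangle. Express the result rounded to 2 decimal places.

R ≈ 7.59

By the law of cosines, cos Z = (y² + x² − z²) / (2·y·x) ≈ 0.83279, so ∠Z ≈ 33.61°.
Circumradius = z/(2 sin Z) ≈ 7.5869.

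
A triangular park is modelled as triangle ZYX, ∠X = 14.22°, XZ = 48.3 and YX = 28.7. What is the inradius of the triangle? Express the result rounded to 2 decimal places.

3.45

By the law of cosines, ZY² = YX² + XZ² − 2·YX·XZ·cos X = 469.11, so ZY ≈ 21.659.
Area = ½·YX·XZ·sin X ≈ 170.26.
Semiperimeter s = (28.7+48.3+21.659)/2 = 49.329.
Inradius = area/s = 170.26/49.329 ≈ 3.4515.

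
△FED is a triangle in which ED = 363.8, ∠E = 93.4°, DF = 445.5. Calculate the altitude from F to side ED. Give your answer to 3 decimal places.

236.049

Law of sines: sin F = ED·sin E/DF ≈ 0.81517.
Since DF ≥ ED, only the acute value applies: ∠F ≈ 54.60°.
Then ∠D = 180° − ∠E − ∠F ≈ 32.00°.
Law of sines gives FE = DF·sin D/sin E ≈ 236.47.
Area = ½·DF·ED·sin D ≈ 42937.
The altitude from F has length 2·area/ED ≈ 236.05.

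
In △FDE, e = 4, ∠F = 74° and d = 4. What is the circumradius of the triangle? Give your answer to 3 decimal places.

R ≈ 2.504

By the law of cosines, f² = d² + e² − 2·d·e·cos F = 23.18, so f ≈ 4.8145.
Area = ½·d·e·sin F ≈ 7.6901.
Circumradius = f/(2 sin F) ≈ 2.5043.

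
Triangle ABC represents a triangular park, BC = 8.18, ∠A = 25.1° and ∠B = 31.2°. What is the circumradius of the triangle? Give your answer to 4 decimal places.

R ≈ 9.6417

The third angle is ∠C = 180° − ∠A − ∠B = 123.70°.
Law of sines: CA = BC·sin B/sin A ≈ 9.9893.
Law of sines: AB = BC·sin C/sin A ≈ 16.043.
Circumradius = BC/(2 sin A) ≈ 9.6417.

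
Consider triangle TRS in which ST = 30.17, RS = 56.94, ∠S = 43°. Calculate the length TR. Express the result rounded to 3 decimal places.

40.492

By the law of cosines, TR² = RS² + ST² − 2·RS·ST·cos S = 1639.6, so TR ≈ 40.492.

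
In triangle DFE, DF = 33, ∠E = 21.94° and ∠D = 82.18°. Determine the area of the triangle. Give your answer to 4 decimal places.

The third angle is ∠F = 180° − ∠E − ∠D = 75.88°.
Law of sines: FE = DF·sin D/sin E ≈ 87.5.
Law of sines: ED = DF·sin F/sin E ≈ 85.653.
Area = ½·DF·FE·sin F ≈ 1400.1.

1400.1304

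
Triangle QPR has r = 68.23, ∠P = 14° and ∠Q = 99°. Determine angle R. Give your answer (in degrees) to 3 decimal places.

The third angle is ∠R = 180° − ∠Q − ∠P = 67.00°.

67.000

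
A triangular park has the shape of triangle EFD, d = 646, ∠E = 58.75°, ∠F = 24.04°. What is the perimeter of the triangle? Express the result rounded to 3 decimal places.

The third angle is ∠D = 180° − ∠E − ∠F = 97.21°.
Law of sines: e = d·sin E/sin D ≈ 556.67.
Law of sines: f = d·sin F/sin D ≈ 265.26.
Semiperimeter s = (556.67+265.26+646)/2 = 733.97.
Perimeter = 556.67 + 265.26 + 646 = 1467.9.

1467.936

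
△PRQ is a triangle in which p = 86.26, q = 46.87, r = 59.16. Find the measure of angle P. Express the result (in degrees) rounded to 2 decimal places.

By the law of cosines, cos P = (r² + q² − p²) / (2·r·q) ≈ -0.31450, so ∠P ≈ 108.33°.

∠P ≈ 108.33°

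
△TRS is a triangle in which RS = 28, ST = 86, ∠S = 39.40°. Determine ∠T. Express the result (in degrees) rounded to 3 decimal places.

By the law of cosines, TR² = RS² + ST² − 2·RS·ST·cos S = 4458.5, so TR ≈ 66.772.
Law of cosines again: cos T = (ST² + TR² − RS²)/(2·ST·TR) ≈ 0.96393, so ∠T ≈ 15.44°.

∠T ≈ 15.436°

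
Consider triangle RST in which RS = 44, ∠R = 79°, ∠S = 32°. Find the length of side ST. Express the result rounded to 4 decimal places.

46.2645

The third angle is ∠T = 180° − ∠R − ∠S = 69.00°.
Law of sines: ST = RS·sin R/sin T ≈ 46.264.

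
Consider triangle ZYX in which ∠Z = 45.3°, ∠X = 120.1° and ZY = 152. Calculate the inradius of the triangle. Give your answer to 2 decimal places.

r ≈ 14.90

The third angle is ∠Y = 180° − ∠X − ∠Z = 14.60°.
Law of sines: YX = ZY·sin Z/sin X ≈ 124.88.
Law of sines: XZ = ZY·sin Y/sin X ≈ 44.287.
Area = ½·ZY·YX·sin Y ≈ 2392.4.
Semiperimeter s = (124.88+44.287+152)/2 = 160.58.
Inradius = area/s = 2392.4/160.58 ≈ 14.898.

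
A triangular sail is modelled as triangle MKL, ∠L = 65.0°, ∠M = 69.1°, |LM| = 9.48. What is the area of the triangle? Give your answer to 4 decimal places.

The third angle is ∠K = 180° − ∠L − ∠M = 45.90°.
Law of sines: |KL| = |LM|·sin M/sin K ≈ 12.332.
Law of sines: |MK| = |LM|·sin L/sin K ≈ 11.964.
Area = ½·|LM|·|KL|·sin L ≈ 52.979.

area ≈ 52.9790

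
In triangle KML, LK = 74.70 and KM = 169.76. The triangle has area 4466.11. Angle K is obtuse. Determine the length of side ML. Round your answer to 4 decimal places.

228.9134

From area = ½·LK·KM·sin K, we get sin K = 2·area/(LK·KM) ≈ 0.70437.
Taking the obtuse solution, ∠K ≈ 135.22°.
Law of cosines then gives ML ≈ 228.91.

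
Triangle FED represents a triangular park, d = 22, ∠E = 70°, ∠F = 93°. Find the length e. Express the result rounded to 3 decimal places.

70.709

The third angle is ∠D = 180° − ∠F − ∠E = 17.00°.
Law of sines: e = d·sin E/sin D ≈ 70.709.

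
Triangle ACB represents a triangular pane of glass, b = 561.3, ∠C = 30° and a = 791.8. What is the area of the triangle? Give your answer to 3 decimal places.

area ≈ 111109.335

Area = ½·b·a·sin C ≈ 1.1111e+05.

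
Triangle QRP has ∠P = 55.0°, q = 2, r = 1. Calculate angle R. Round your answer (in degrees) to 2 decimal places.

By the law of cosines, p² = q² + r² − 2·q·r·cos P = 2.7057, so p ≈ 1.6449.
Law of cosines again: cos R = (p² + q² − r²)/(2·p·q) ≈ 0.86718, so ∠R ≈ 29.87°.

29.87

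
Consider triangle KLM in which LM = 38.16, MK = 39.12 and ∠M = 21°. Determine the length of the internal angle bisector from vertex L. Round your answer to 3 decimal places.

By the law of cosines, KL² = LM² + MK² − 2·LM·MK·cos M = 199.23, so KL ≈ 14.115.
Law of cosines again: cos L = (KL² + LM² − MK²)/(2·KL·LM) ≈ 0.11607, so ∠L ≈ 83.33°.
The bisector from L has length 2·KL·LM·cos(∠L/2)/(KL+LM) ≈ 15.394.

t_L ≈ 15.394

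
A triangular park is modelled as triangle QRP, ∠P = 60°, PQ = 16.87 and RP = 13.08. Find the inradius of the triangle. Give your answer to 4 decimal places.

4.2203

By the law of cosines, QR² = RP² + PQ² − 2·RP·PQ·cos P = 235.02, so QR ≈ 15.33.
Area = ½·RP·PQ·sin P ≈ 95.548.
Semiperimeter s = (13.08+16.87+15.33)/2 = 22.64.
Inradius = area/s = 95.548/22.64 ≈ 4.2203.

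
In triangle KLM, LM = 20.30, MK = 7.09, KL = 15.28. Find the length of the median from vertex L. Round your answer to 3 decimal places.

Median from L: ½√(2·KL² + 2·LM² − MK²) ≈ 17.613.

m_L ≈ 17.613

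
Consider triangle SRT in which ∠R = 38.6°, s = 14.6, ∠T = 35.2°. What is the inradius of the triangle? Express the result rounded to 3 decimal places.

2.430

The third angle is ∠S = 180° − ∠R − ∠T = 106.20°.
Law of sines: r = s·sin R/sin S ≈ 9.4853.
Law of sines: t = s·sin T/sin S ≈ 8.7639.
Area = ½·s·r·sin T ≈ 39.914.
Semiperimeter p = (14.6+9.4853+8.7639)/2 = 16.425.
Inradius = area/p = 39.914/16.425 ≈ 2.4301.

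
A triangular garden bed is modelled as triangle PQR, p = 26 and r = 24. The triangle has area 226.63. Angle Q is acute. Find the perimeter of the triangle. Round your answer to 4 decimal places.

From area = ½·r·p·sin Q, we get sin Q = 2·area/(r·p) ≈ 0.72638.
Taking the acute solution, ∠Q ≈ 46.58°.
Law of cosines then gives q ≈ 19.856.
Perimeter = 26 + 19.856 + 24 = 69.856.

69.8559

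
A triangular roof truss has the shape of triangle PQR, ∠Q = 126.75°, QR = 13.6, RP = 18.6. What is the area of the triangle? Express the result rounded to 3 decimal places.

Law of sines: sin P = QR·sin Q/RP ≈ 0.58586.
Since RP ≥ QR, only the acute value applies: ∠P ≈ 35.86°.
Then ∠R = 180° − ∠Q − ∠P ≈ 17.39°.
Law of sines gives PQ = RP·sin R/sin Q ≈ 6.9364.
Area = ½·RP·QR·sin R ≈ 37.793.

37.793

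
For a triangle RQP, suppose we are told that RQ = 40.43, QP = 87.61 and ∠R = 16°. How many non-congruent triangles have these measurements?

1

RQ·sin R = 40.43·sin(16°) ≈ 11.14.
Since QP ≥ RQ, exactly one triangle exists.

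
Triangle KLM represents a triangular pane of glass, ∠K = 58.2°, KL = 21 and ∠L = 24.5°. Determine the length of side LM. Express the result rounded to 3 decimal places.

17.994

The third angle is ∠M = 180° − ∠K − ∠L = 97.30°.
Law of sines: LM = KL·sin K/sin M ≈ 17.994.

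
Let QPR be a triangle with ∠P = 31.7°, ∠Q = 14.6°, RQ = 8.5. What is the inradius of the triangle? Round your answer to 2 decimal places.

1.03

The third angle is ∠R = 180° − ∠Q − ∠P = 133.70°.
Law of sines: PR = RQ·sin Q/sin P ≈ 4.0775.
Law of sines: QP = RQ·sin R/sin P ≈ 11.695.
Area = ½·RQ·PR·sin R ≈ 12.528.
Semiperimeter s = (4.0775+8.5+11.695)/2 = 12.136.
Inradius = area/s = 12.528/12.136 ≈ 1.0323.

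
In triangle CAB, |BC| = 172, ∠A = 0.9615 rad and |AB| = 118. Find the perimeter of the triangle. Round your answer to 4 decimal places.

499.7285

Law of sines: sin C = |AB|·sin A/|BC| ≈ 0.56259.
Since |BC| ≥ |AB|, only the acute value applies: ∠C ≈ 0.5975 rad.
Then ∠B = π − ∠A − ∠C ≈ 1.5826 rad.
Law of sines gives |CA| = |BC|·sin B/sin A ≈ 209.73.
Semiperimeter s = (118+172+209.73)/2 = 249.86.
Perimeter = 118 + 172 + 209.73 = 499.73.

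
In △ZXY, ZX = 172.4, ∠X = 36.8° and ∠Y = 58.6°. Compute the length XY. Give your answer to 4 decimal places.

201.0834

The third angle is ∠Z = 180° − ∠X − ∠Y = 84.60°.
Law of sines: XY = ZX·sin Z/sin Y ≈ 201.08.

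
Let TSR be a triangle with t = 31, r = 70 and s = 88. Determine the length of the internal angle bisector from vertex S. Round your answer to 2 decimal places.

t_S ≈ 22.86

By the law of cosines, cos S = (r² + t² − s²) / (2·r·t) ≈ -0.43387, so ∠S ≈ 115.71°.
The bisector from S has length 2·r·t·cos(∠S/2)/(r+t) ≈ 22.862.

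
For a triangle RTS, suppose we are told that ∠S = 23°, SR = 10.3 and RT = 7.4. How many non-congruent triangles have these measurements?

SR·sin S = 10.3·sin(23°) ≈ 4.025.
Since SR sin S < RT < SR (4.025 < 7.4 < 10.3), two triangles exist.

2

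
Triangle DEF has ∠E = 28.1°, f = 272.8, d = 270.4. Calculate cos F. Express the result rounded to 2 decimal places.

By the law of cosines, e² = f² + d² − 2·f·d·cos E = 17396, so e ≈ 131.89.
Law of cosines again: cos F = (d² + e² − f²)/(2·d·e) ≈ 0.22561, so ∠F ≈ 76.96°.

0.23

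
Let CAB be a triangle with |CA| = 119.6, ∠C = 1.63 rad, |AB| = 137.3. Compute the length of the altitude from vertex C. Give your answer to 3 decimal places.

52.805

Law of sines: sin B = |CA|·sin C/|AB| ≈ 0.86956.
Since |AB| ≥ |CA|, only the acute value applies: ∠B ≈ 1.054 rad.
Then ∠A = π − ∠C − ∠B ≈ 0.457 rad.
Law of sines gives |BC| = |AB|·sin A/sin C ≈ 60.726.
Area = ½·|AB|·|CA|·sin A ≈ 3625.1.
The altitude from C has length 2·area/|AB| ≈ 52.805.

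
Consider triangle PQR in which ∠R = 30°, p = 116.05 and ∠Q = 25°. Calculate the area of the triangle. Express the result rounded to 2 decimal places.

1737.06

The third angle is ∠P = 180° − ∠Q − ∠R = 125.00°.
Law of sines: q = p·sin Q/sin P ≈ 59.873.
Law of sines: r = p·sin R/sin P ≈ 70.835.
Area = ½·p·q·sin R ≈ 1737.1.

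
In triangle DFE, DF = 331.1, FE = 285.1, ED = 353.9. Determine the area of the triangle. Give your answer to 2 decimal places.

Semiperimeter s = (285.1 + 353.9 + 331.1)/2 = 485.05.
Heron's formula: area = √(485.05·199.95·131.15·153.95) ≈ 44251.

44251.50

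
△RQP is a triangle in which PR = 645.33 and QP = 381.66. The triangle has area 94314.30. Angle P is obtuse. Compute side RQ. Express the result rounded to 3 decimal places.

937.474

From area = ½·QP·PR·sin P, we get sin P = 2·area/(QP·PR) ≈ 0.76586.
Taking the obtuse solution, ∠P ≈ 130.02°.
Law of cosines then gives RQ ≈ 937.47.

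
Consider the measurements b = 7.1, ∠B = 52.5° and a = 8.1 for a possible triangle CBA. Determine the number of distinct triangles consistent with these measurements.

2

a·sin B = 8.1·sin(52.5°) ≈ 6.426.
Since a sin B < b < a (6.426 < 7.1 < 8.1), two triangles exist.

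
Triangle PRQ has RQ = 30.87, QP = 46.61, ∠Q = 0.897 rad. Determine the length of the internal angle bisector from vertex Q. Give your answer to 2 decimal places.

t_Q ≈ 33.47

By the law of cosines, PR² = RQ² + QP² − 2·RQ·QP·cos Q = 1329.9, so PR ≈ 36.468.
The bisector from Q has length 2·RQ·QP·cos(∠Q/2)/(RQ+QP) ≈ 33.468.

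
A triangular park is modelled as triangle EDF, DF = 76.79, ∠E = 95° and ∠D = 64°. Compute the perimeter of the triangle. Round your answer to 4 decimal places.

The third angle is ∠F = 180° − ∠E − ∠D = 21.00°.
Law of sines: FE = DF·sin D/sin E ≈ 69.282.
Law of sines: ED = DF·sin F/sin E ≈ 27.624.
Semiperimeter s = (76.79+69.282+27.624)/2 = 86.848.
Perimeter = 76.79 + 69.282 + 27.624 = 173.7.

perimeter ≈ 173.6962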